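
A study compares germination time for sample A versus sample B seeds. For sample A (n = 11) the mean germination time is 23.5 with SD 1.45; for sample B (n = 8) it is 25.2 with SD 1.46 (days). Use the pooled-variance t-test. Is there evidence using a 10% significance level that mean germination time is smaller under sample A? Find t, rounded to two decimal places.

Let group 1 = sample A, group 2 = sample B. H0: μ_1 = μ_2; H1: μ_1 < μ_2 (two-sample pooled-variance t-test, left-tailed).
s_p² = [(11−1)·1.45² + (8−1)·1.46²]/(11+8−2) = 2.11448
t = (23.5 − 25.2)/√[2.11448·(1/11 + 1/8)] = -2.52
df = n₁ + n₂ − 2 = 17
p-value = P(T ≤ -2.52) ≈ 0.0111
Since p ≈ 0.0111 < α = 0.1, reject H0; the data support H1.

-2.52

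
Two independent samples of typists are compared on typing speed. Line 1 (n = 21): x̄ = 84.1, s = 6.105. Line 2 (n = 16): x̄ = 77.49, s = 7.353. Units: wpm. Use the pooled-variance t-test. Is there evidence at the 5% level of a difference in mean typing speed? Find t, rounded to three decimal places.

2.987

Let group 1 = line 1, group 2 = line 2. H0: μ_1 = μ_2; H1: μ_1 ≠ μ_2 (two-sample pooled-variance t-test, two-sided).
s_p² = [(21−1)·6.105² + (16−1)·7.353²]/(21+16−2) = 44.4691
t = (84.1 − 77.49)/√[44.4691·(1/21 + 1/16)] = 2.987
df = n₁ + n₂ − 2 = 35
Two-sided p-value ≈ 0.005
Since p ≈ 0.005 < α = 0.05, reject H0; the data support H1.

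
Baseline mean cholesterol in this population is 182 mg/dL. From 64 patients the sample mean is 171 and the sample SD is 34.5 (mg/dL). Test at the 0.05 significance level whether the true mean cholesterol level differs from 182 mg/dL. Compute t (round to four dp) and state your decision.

t = -2.5507; reject H0

H0: μ = 182; H1: μ ≠ 182 (one-sample t-test, two-sided).
t = (x̄ − μ₀)/(s/√n) = (171 − 182)/(34.5/√64) = -2.5507
df = n − 1 = 63
Two-sided p-value ≈ 0.0132
Since p ≈ 0.0132 < α = 0.05, reject H0; the evidence is statistically significant.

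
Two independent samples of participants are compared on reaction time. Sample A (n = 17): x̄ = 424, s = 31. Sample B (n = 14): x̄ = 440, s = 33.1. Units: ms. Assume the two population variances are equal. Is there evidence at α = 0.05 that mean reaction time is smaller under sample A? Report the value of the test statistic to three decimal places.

Let group 1 = sample A, group 2 = sample B. H0: μ_1 = μ_2; H1: μ_1 < μ_2 (two-sample pooled-variance t-test, left-tailed).
s_p² = [(17−1)·31² + (14−1)·33.1²]/(17+14−2) = 1021.34
t = (424 − 440)/√[1021.34·(1/17 + 1/14)] = -1.387
df = n₁ + n₂ − 2 = 29
p-value = P(T ≤ -1.387) ≈ 0.0880
Since p ≈ 0.0880 > α = 0.05, fail to reject H0; the evidence is not statistically significant.

-1.387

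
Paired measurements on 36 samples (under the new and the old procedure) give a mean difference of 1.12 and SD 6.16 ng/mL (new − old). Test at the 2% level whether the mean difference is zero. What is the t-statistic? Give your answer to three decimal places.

H0: μ_d = 0; H1: μ_d ≠ 0 (paired t-test on the differences, two-sided).
t = d̄/(s_d/√n) = 1.12/(6.16/√36) = 1.091
df = n − 1 = 35
Two-sided p-value ≈ 0.2828
Since p ≈ 0.2828 > α = 0.02, fail to reject H0; the evidence is not statistically significant.

1.091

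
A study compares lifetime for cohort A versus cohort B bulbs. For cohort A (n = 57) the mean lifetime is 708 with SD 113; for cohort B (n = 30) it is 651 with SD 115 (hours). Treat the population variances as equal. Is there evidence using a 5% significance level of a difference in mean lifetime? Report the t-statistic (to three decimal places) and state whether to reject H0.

Let group 1 = cohort A, group 2 = cohort B. H0: μ_1 = μ_2; H1: μ_1 ≠ μ_2 (two-sample pooled-variance t-test, two-sided).
s_p² = [(57−1)·113² + (30−1)·115²]/(57+30−2) = 12924.6
t = (708 − 651)/√[12924.6·(1/57 + 1/30)] = 2.223
df = n₁ + n₂ − 2 = 85
Two-sided p-value ≈ 0.029
Since p ≈ 0.029 < α = 0.05, reject H0; the data support H1.

t = 2.223; reject H0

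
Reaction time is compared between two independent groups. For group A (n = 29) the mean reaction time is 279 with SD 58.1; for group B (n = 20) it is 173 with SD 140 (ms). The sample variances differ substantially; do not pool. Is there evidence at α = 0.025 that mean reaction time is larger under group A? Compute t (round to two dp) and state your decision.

t = 3.20; reject H0

Let group 1 = group A, group 2 = group B. H0: μ_1 = μ_2; H1: μ_1 > μ_2 (Welch's two-sample t-test, right-tailed).
t = (x̄_1 − x̄_2)/√(s_1²/n_1 + s_2²/n_2) = (279 − 173)/√(58.1²/29 + 140²/20) = 3.20
Welch–Satterthwaite df ≈ 23.56
p-value = P(T ≥ 3.20) ≈ 0.0019
Since p ≈ 0.0019 < α = 0.025, reject H0; the evidence is statistically significant.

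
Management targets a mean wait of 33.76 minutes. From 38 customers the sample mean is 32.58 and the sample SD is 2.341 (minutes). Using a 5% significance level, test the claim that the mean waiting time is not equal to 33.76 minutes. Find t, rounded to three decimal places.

H0: μ = 33.76; H1: μ ≠ 33.76 (one-sample t-test, two-sided).
t = (x̄ − μ₀)/(s/√n) = (32.58 − 33.76)/(2.341/√38) = -3.107
df = n − 1 = 37
Two-sided p-value ≈ 0.004
Since p ≈ 0.004 < α = 0.05, reject H0; the evidence is statistically significant.

-3.107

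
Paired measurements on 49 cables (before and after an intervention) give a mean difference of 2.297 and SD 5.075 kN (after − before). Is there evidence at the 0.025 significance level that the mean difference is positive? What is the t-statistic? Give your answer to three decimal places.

3.168

H0: μ_d = 0; H1: μ_d > 0 (paired t-test on the differences, right-tailed).
t = d̄/(s_d/√n) = 2.297/(5.075/√49) = 3.168
df = n − 1 = 48
p-value = P(T ≥ 3.168) ≈ 0.001
Since p ≈ 0.001 < α = 0.025, reject H0; the evidence is statistically significant.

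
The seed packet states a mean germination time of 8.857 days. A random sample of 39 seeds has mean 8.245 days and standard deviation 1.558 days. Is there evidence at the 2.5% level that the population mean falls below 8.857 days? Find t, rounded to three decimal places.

H0: μ = 8.857; H1: μ < 8.857 (one-sample t-test, left-tailed).
t = (x̄ − μ₀)/(s/√n) = (8.245 − 8.857)/(1.558/√39) = -2.453
df = n − 1 = 38
p-value = P(T ≤ -2.453) ≈ 0.009
Since p ≈ 0.009 < α = 0.025, reject H0; the data support H1.

-2.453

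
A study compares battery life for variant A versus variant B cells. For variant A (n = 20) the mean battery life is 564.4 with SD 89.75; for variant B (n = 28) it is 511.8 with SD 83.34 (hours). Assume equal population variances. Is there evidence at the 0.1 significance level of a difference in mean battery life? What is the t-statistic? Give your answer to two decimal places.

Let group 1 = variant A, group 2 = variant B. H0: μ_1 = μ_2; H1: μ_1 ≠ μ_2 (two-sample pooled-variance t-test, two-sided).
s_p² = [(20−1)·89.75² + (28−1)·83.34²]/(20+28−2) = 7403.83
t = (564.4 − 511.8)/√[7403.83·(1/20 + 1/28)] = 2.09
df = n₁ + n₂ − 2 = 46
Two-sided p-value ≈ 0.0424
Since p ≈ 0.0424 < α = 0.1, reject H0; the evidence is statistically significant.

2.09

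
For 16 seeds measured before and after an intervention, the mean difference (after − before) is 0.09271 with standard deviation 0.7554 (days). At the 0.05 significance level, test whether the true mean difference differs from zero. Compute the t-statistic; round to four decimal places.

H0: μ_d = 0; H1: μ_d ≠ 0 (paired t-test on the differences, two-sided).
t = d̄/(s_d/√n) = 0.09271/(0.7554/√16) = 0.4909
df = n − 1 = 15
Two-sided p-value ≈ 0.631
Since p ≈ 0.631 > α = 0.05, fail to reject H0; the data do not provide sufficient evidence against H0.

0.4909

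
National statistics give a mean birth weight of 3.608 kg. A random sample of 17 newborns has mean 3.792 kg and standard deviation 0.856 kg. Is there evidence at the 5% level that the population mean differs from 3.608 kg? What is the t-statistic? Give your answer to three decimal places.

H0: μ = 3.608; H1: μ ≠ 3.608 (one-sample t-test, two-sided).
t = (x̄ − μ₀)/(s/√n) = (3.792 − 3.608)/(0.856/√17) = 0.886
df = n − 1 = 16
Two-sided p-value ≈ 0.389
Since p ≈ 0.389 > α = 0.05, fail to reject H0; the evidence is not statistically significant.

0.886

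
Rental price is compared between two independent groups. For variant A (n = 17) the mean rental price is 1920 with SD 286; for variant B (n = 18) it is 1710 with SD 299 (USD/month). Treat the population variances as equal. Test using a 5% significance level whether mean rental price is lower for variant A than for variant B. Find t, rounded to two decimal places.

Let group 1 = variant A, group 2 = variant B. H0: μ_1 = μ_2; H1: μ_1 < μ_2 (two-sample pooled-variance t-test, left-tailed).
s_p² = [(17−1)·286² + (18−1)·299²]/(17+18−2) = 85713.7
t = (1920 − 1710)/√[85713.7·(1/17 + 1/18)] = 2.12
df = n₁ + n₂ − 2 = 33
p-value = P(T ≤ 2.12) ≈ 0.979
Since p ≈ 0.979 > α = 0.05, fail to reject H0; the evidence is not statistically significant.

2.12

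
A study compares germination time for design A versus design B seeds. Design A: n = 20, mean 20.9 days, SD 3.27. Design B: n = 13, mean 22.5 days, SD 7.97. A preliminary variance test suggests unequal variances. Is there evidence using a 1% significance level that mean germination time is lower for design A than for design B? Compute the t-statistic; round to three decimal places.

Let group 1 = design A, group 2 = design B. H0: μ_1 = μ_2; H1: μ_1 < μ_2 (Welch's two-sample t-test, left-tailed).
t = (x̄_1 − x̄_2)/√(s_1²/n_1 + s_2²/n_2) = (20.9 − 22.5)/√(3.27²/20 + 7.97²/13) = -0.687
Welch–Satterthwaite df ≈ 14.66
p-value = P(T ≤ -0.687) ≈ 0.2513
Since p ≈ 0.2513 > α = 0.01, fail to reject H0; the evidence is not statistically significant.

-0.687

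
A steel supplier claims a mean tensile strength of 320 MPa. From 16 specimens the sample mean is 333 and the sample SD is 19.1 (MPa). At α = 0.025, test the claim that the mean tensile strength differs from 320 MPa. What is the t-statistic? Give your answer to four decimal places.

H0: μ = 320; H1: μ ≠ 320 (one-sample t-test, two-sided).
t = (x̄ − μ₀)/(s/√n) = (333 − 320)/(19.1/√16) = 2.7225
df = n − 1 = 15
Two-sided p-value ≈ 0.0157
Since p ≈ 0.0157 < α = 0.025, reject H0; the evidence is statistically significant.

2.7225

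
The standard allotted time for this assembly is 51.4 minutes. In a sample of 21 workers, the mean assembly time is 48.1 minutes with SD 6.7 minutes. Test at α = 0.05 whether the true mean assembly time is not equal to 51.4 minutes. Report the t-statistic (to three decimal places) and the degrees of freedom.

t = -2.257, df = 20

H0: μ = 51.4; H1: μ ≠ 51.4 (one-sample t-test, two-sided).
t = (x̄ − μ₀)/(s/√n) = (48.1 − 51.4)/(6.7/√21) = -2.257
df = n − 1 = 20
Two-sided p-value ≈ 0.0353
Since p ≈ 0.0353 < α = 0.05, reject H0; the evidence is statistically significant.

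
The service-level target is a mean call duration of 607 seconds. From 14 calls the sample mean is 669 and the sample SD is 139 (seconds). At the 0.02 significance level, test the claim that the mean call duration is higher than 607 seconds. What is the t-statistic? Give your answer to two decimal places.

H0: μ = 607; H1: μ > 607 (one-sample t-test, right-tailed).
t = (x̄ − μ₀)/(s/√n) = (669 − 607)/(139/√14) = 1.67
df = n − 1 = 13
p-value = P(T ≥ 1.67) ≈ 0.0595
Since p ≈ 0.0595 > α = 0.02, fail to reject H0; the evidence is not statistically significant.

1.67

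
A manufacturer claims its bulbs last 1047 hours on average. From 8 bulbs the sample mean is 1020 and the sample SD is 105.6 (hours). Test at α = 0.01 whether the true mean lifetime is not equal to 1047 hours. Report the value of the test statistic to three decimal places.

-0.723

H0: μ = 1047; H1: μ ≠ 1047 (one-sample t-test, two-sided).
t = (x̄ − μ₀)/(s/√n) = (1020 − 1047)/(105.6/√8) = -0.723
df = n − 1 = 7
Two-sided p-value ≈ 0.493
Since p ≈ 0.493 > α = 0.01, fail to reject H0; the evidence is not statistically significant.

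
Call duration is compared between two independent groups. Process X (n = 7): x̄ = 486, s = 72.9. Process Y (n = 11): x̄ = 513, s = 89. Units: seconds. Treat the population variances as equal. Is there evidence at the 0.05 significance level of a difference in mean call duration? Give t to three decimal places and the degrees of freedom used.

t = -0.670, df = 16

Let group 1 = process X, group 2 = process Y. H0: μ_1 = μ_2; H1: μ_1 ≠ μ_2 (two-sample pooled-variance t-test, two-sided).
s_p² = [(7−1)·72.9² + (11−1)·89²]/(7+11−2) = 6943.53
t = (486 − 513)/√[6943.53·(1/7 + 1/11)] = -0.670
df = n₁ + n₂ − 2 = 16
Two-sided p-value ≈ 0.5123
Since p ≈ 0.5123 > α = 0.05, fail to reject H0; the data do not provide sufficient evidence against H0.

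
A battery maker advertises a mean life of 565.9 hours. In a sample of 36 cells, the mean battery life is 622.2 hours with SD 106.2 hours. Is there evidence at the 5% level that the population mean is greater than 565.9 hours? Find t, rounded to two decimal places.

3.18

H0: μ = 565.9; H1: μ > 565.9 (one-sample t-test, right-tailed).
t = (x̄ − μ₀)/(s/√n) = (622.2 − 565.9)/(106.2/√36) = 3.18
df = n − 1 = 35
p-value = P(T ≥ 3.18) ≈ 0.0015
Since p ≈ 0.0015 < α = 0.05, reject H0; the data support H1.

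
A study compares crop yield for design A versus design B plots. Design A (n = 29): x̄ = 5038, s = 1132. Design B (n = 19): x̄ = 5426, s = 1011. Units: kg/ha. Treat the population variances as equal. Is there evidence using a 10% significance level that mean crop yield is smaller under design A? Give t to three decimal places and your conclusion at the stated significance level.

t = -1.210; fail to reject H0

Let group 1 = design A, group 2 = design B. H0: μ_1 = μ_2; H1: μ_1 < μ_2 (two-sample pooled-variance t-test, left-tailed).
s_p² = [(29−1)·1132² + (19−1)·1011²]/(29+19−2) = 1179960
t = (5038 − 5426)/√[1179960·(1/29 + 1/19)] = -1.210
df = n₁ + n₂ − 2 = 46
p-value = P(T ≤ -1.210) ≈ 0.116
Since p ≈ 0.116 > α = 0.1, fail to reject H0; the data do not provide sufficient evidence against H0.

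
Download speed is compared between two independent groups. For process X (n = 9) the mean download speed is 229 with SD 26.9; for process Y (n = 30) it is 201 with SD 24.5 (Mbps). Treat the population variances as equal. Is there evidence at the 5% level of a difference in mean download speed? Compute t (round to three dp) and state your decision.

t = 2.942; reject H0

Let group 1 = process X, group 2 = process Y. H0: μ_1 = μ_2; H1: μ_1 ≠ μ_2 (two-sample pooled-variance t-test, two-sided).
s_p² = [(9−1)·26.9² + (30−1)·24.5²]/(9+30−2) = 626.922
t = (229 − 201)/√[626.922·(1/9 + 1/30)] = 2.942
df = n₁ + n₂ − 2 = 37
Two-sided p-value ≈ 0.0056
Since p ≈ 0.0056 < α = 0.05, reject H0; the evidence is statistically significant.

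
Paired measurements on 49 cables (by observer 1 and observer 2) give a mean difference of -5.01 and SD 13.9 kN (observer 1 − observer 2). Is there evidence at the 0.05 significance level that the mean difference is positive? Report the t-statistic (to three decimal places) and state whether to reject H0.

t = -2.523; fail to reject H0

H0: μ_d = 0; H1: μ_d > 0 (paired t-test on the differences, right-tailed).
t = d̄/(s_d/√n) = -5.01/(13.9/√49) = -2.523
df = n − 1 = 48
p-value = P(T ≥ -2.523) ≈ 0.9925
Since p ≈ 0.9925 > α = 0.05, fail to reject H0; the data do not provide sufficient evidence against H0.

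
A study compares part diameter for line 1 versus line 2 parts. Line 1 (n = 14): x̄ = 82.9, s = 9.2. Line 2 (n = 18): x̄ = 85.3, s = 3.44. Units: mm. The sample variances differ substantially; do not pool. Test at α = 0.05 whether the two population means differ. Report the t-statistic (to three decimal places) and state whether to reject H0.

Let group 1 = line 1, group 2 = line 2. H0: μ_1 = μ_2; H1: μ_1 ≠ μ_2 (Welch's two-sample t-test, two-sided).
t = (x̄_1 − x̄_2)/√(s_1²/n_1 + s_2²/n_2) = (82.9 − 85.3)/√(9.2²/14 + 3.44²/18) = -0.927
Welch–Satterthwaite df ≈ 15.84
Two-sided p-value ≈ 0.3678
Since p ≈ 0.3678 > α = 0.05, fail to reject H0; the data do not provide sufficient evidence against H0.

t = -0.927; fail to reject H0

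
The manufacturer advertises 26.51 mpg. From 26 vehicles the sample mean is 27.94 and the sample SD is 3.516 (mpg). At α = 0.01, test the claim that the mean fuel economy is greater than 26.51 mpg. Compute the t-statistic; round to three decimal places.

H0: μ = 26.51; H1: μ > 26.51 (one-sample t-test, right-tailed).
t = (x̄ − μ₀)/(s/√n) = (27.94 − 26.51)/(3.516/√26) = 2.074
df = n − 1 = 25
p-value = P(T ≥ 2.074) ≈ 0.0243
Since p ≈ 0.0243 > α = 0.01, fail to reject H0; the evidence is not statistically significant.

2.074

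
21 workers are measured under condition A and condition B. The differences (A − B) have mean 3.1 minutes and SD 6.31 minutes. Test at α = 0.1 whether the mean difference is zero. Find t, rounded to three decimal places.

H0: μ_d = 0; H1: μ_d ≠ 0 (paired t-test on the differences, two-sided).
t = d̄/(s_d/√n) = 3.1/(6.31/√21) = 2.251
df = n − 1 = 20
Two-sided p-value ≈ 0.036
Since p ≈ 0.036 < α = 0.1, reject H0; the evidence is statistically significant.

2.251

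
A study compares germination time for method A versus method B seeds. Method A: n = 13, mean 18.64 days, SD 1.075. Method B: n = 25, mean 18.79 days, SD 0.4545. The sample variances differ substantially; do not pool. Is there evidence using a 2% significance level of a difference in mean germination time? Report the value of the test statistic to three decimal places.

Let group 1 = method A, group 2 = method B. H0: μ_1 = μ_2; H1: μ_1 ≠ μ_2 (Welch's two-sample t-test, two-sided).
t = (x̄_1 − x̄_2)/√(s_1²/n_1 + s_2²/n_2) = (18.64 − 18.79)/√(1.075²/13 + 0.4545²/25) = -0.481
Welch–Satterthwaite df ≈ 14.27
Two-sided p-value ≈ 0.6376
Since p ≈ 0.6376 > α = 0.02, fail to reject H0; the data do not provide sufficient evidence against H0.

-0.481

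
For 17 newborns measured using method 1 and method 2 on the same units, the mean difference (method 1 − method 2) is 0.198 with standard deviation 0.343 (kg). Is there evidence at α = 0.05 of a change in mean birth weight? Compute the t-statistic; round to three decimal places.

H0: μ_d = 0; H1: μ_d ≠ 0 (paired t-test on the differences, two-sided).
t = d̄/(s_d/√n) = 0.198/(0.343/√17) = 2.380
df = n − 1 = 16
Two-sided p-value ≈ 0.0301
Since p ≈ 0.0301 < α = 0.05, reject H0; the evidence is statistically significant.

2.380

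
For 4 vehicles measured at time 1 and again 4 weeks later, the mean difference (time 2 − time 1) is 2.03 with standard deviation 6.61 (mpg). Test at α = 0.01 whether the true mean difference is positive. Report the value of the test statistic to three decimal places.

0.614

H0: μ_d = 0; H1: μ_d > 0 (paired t-test on the differences, right-tailed).
t = d̄/(s_d/√n) = 2.03/(6.61/√4) = 0.614
df = n − 1 = 3
p-value = P(T ≥ 0.614) ≈ 0.2913
Since p ≈ 0.2913 > α = 0.01, fail to reject H0; the evidence is not statistically significant.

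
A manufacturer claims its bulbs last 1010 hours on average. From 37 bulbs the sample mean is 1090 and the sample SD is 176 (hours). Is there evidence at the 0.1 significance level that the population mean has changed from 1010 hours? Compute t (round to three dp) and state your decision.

H0: μ = 1010; H1: μ ≠ 1010 (one-sample t-test, two-sided).
t = (x̄ − μ₀)/(s/√n) = (1090 − 1010)/(176/√37) = 2.765
df = n − 1 = 36
Two-sided p-value ≈ 0.009
Since p ≈ 0.009 < α = 0.1, reject H0; the evidence is statistically significant.

t = 2.765; reject H0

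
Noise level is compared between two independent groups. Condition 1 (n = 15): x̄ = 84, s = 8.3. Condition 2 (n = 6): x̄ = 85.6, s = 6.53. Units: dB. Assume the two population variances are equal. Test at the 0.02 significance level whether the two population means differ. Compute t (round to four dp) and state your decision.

Let group 1 = condition 1, group 2 = condition 2. H0: μ_1 = μ_2; H1: μ_1 ≠ μ_2 (two-sample pooled-variance t-test, two-sided).
s_p² = [(15−1)·8.3² + (6−1)·6.53²]/(15+6−2) = 61.9823
t = (84 − 85.6)/√[61.9823·(1/15 + 1/6)] = -0.4207
df = n₁ + n₂ − 2 = 19
Two-sided p-value ≈ 0.679
Since p ≈ 0.679 > α = 0.02, fail to reject H0; the data do not provide sufficient evidence against H0.

t = -0.4207; fail to reject H0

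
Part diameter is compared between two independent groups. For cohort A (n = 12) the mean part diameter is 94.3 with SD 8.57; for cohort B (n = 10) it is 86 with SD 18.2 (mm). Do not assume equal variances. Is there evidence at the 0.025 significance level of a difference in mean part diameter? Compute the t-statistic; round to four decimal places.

1.3249

Let group 1 = cohort A, group 2 = cohort B. H0: μ_1 = μ_2; H1: μ_1 ≠ μ_2 (Welch's two-sample t-test, two-sided).
t = (x̄_1 − x̄_2)/√(s_1²/n_1 + s_2²/n_2) = (94.3 − 86)/√(8.57²/12 + 18.2²/10) = 1.3249
Welch–Satterthwaite df ≈ 12.29
Two-sided p-value ≈ 0.2093
Since p ≈ 0.2093 > α = 0.025, fail to reject H0; the evidence is not statistically significant.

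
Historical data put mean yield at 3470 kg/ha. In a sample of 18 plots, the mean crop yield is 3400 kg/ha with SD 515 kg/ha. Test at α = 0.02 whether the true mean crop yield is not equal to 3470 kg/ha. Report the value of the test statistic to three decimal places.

H0: μ = 3470; H1: μ ≠ 3470 (one-sample t-test, two-sided).
t = (x̄ − μ₀)/(s/√n) = (3400 − 3470)/(515/√18) = -0.577
df = n − 1 = 17
Two-sided p-value ≈ 0.572
Since p ≈ 0.572 > α = 0.02, fail to reject H0; the data do not provide sufficient evidence against H0.

-0.577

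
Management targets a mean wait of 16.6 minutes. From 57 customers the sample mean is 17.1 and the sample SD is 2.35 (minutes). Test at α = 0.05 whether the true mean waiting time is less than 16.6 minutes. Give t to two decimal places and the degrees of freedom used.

H0: μ = 16.6; H1: μ < 16.6 (one-sample t-test, left-tailed).
t = (x̄ − μ₀)/(s/√n) = (17.1 − 16.6)/(2.35/√57) = 1.61
df = n − 1 = 56
p-value = P(T ≤ 1.61) ≈ 0.9431
Since p ≈ 0.9431 > α = 0.05, fail to reject H0; the evidence is not statistically significant.

t = 1.61, df = 56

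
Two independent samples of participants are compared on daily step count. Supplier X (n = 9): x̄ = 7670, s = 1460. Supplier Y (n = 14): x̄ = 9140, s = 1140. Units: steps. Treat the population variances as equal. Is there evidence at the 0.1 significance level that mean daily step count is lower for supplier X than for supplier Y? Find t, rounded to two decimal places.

Let group 1 = supplier X, group 2 = supplier Y. H0: μ_1 = μ_2; H1: μ_1 < μ_2 (two-sample pooled-variance t-test, left-tailed).
s_p² = [(9−1)·1460² + (14−1)·1140²]/(9+14−2) = 1616550
t = (7670 − 9140)/√[1616550·(1/9 + 1/14)] = -2.71
df = n₁ + n₂ − 2 = 21
p-value = P(T ≤ -2.71) ≈ 0.007
Since p ≈ 0.007 < α = 0.1, reject H0; the data support H1.

-2.71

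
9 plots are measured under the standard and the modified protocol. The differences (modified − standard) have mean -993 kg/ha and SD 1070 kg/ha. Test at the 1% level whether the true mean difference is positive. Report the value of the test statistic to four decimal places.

-2.7841

H0: μ_d = 0; H1: μ_d > 0 (paired t-test on the differences, right-tailed).
t = d̄/(s_d/√n) = -993/(1070/√9) = -2.7841
df = n − 1 = 8
p-value = P(T ≥ -2.7841) ≈ 0.9881
Since p ≈ 0.9881 > α = 0.01, fail to reject H0; the data do not provide sufficient evidence against H0.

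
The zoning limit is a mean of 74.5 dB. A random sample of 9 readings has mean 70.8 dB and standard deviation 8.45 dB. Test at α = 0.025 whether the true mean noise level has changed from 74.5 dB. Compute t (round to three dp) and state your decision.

H0: μ = 74.5; H1: μ ≠ 74.5 (one-sample t-test, two-sided).
t = (x̄ − μ₀)/(s/√n) = (70.8 − 74.5)/(8.45/√9) = -1.314
df = n − 1 = 8
Two-sided p-value ≈ 0.225
Since p ≈ 0.225 > α = 0.025, fail to reject H0; the evidence is not statistically significant.

t = -1.314; fail to reject H0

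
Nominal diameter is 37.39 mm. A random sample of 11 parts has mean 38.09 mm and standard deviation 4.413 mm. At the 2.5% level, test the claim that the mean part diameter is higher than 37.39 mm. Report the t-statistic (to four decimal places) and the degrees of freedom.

t = 0.5261, df = 10

H0: μ = 37.39; H1: μ > 37.39 (one-sample t-test, right-tailed).
t = (x̄ − μ₀)/(s/√n) = (38.09 − 37.39)/(4.413/√11) = 0.5261
df = n − 1 = 10
p-value = P(T ≥ 0.5261) ≈ 0.305
Since p ≈ 0.305 > α = 0.025, fail to reject H0; the evidence is not statistically significant.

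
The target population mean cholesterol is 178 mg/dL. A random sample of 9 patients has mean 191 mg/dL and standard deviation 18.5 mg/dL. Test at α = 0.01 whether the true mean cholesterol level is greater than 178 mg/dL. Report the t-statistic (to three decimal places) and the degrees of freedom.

t = 2.108, df = 8

H0: μ = 178; H1: μ > 178 (one-sample t-test, right-tailed).
t = (x̄ − μ₀)/(s/√n) = (191 − 178)/(18.5/√9) = 2.108
df = n − 1 = 8
p-value = P(T ≥ 2.108) ≈ 0.034
Since p ≈ 0.034 > α = 0.01, fail to reject H0; the data do not provide sufficient evidence against H0.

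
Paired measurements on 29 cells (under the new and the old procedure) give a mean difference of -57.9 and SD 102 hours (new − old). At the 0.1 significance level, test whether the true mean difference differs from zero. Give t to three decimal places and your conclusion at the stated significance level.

H0: μ_d = 0; H1: μ_d ≠ 0 (paired t-test on the differences, two-sided).
t = d̄/(s_d/√n) = -57.9/(102/√29) = -3.057
df = n − 1 = 28
Two-sided p-value ≈ 0.005
Since p ≈ 0.005 < α = 0.1, reject H0; the data support H1.

t = -3.057; reject H0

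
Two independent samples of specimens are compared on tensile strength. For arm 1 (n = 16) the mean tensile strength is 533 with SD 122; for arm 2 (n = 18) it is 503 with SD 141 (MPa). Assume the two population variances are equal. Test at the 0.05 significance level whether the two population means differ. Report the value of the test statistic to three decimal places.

0.659

Let group 1 = arm 1, group 2 = arm 2. H0: μ_1 = μ_2; H1: μ_1 ≠ μ_2 (two-sample pooled-variance t-test, two-sided).
s_p² = [(16−1)·122² + (18−1)·141²]/(16+18−2) = 17538.7
t = (533 − 503)/√[17538.7·(1/16 + 1/18)] = 0.659
df = n₁ + n₂ − 2 = 32
Two-sided p-value ≈ 0.5144
Since p ≈ 0.5144 > α = 0.05, fail to reject H0; the evidence is not statistically significant.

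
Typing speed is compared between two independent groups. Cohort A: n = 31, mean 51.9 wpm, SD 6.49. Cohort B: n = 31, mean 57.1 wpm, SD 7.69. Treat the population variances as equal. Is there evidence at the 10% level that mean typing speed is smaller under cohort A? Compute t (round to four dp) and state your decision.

t = -2.8772; reject H0

Let group 1 = cohort A, group 2 = cohort B. H0: μ_1 = μ_2; H1: μ_1 < μ_2 (two-sample pooled-variance t-test, left-tailed).
s_p² = [(31−1)·6.49² + (31−1)·7.69²]/(31+31−2) = 50.6281
t = (51.9 − 57.1)/√[50.6281·(1/31 + 1/31)] = -2.8772
df = n₁ + n₂ − 2 = 60
p-value = P(T ≤ -2.8772) ≈ 0.003
Since p ≈ 0.003 < α = 0.1, reject H0; the data support H1.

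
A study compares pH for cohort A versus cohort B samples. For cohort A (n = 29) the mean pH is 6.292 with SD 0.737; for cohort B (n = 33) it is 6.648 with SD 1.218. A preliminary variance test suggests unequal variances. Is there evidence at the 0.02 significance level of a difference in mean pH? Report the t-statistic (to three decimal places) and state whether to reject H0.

Let group 1 = cohort A, group 2 = cohort B. H0: μ_1 = μ_2; H1: μ_1 ≠ μ_2 (Welch's two-sample t-test, two-sided).
t = (x̄_1 − x̄_2)/√(s_1²/n_1 + s_2²/n_2) = (6.292 − 6.648)/√(0.737²/29 + 1.218²/33) = -1.411
Welch–Satterthwaite df ≈ 53.59
Two-sided p-value ≈ 0.164
Since p ≈ 0.164 > α = 0.02, fail to reject H0; the data do not provide sufficient evidence against H0.

t = -1.411; fail to reject H0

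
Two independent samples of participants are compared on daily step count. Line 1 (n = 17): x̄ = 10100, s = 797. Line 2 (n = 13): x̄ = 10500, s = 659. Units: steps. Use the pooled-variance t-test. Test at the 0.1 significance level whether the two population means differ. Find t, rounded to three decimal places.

-1.465

Let group 1 = line 1, group 2 = line 2. H0: μ_1 = μ_2; H1: μ_1 ≠ μ_2 (two-sample pooled-variance t-test, two-sided).
s_p² = [(17−1)·797² + (13−1)·659²]/(17+13−2) = 549097
t = (10100 − 10500)/√[549097·(1/17 + 1/13)] = -1.465
df = n₁ + n₂ − 2 = 28
Two-sided p-value ≈ 0.1540
Since p ≈ 0.1540 > α = 0.1, fail to reject H0; the evidence is not statistically significant.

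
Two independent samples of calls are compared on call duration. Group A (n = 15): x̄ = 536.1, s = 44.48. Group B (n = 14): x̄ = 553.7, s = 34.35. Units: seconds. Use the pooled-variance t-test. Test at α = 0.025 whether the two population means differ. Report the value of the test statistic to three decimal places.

-1.186

Let group 1 = group A, group 2 = group B. H0: μ_1 = μ_2; H1: μ_1 ≠ μ_2 (two-sample pooled-variance t-test, two-sided).
s_p² = [(15−1)·44.48² + (14−1)·34.35²]/(15+14−2) = 1593.98
t = (536.1 − 553.7)/√[1593.98·(1/15 + 1/14)] = -1.186
df = n₁ + n₂ − 2 = 27
Two-sided p-value ≈ 0.246
Since p ≈ 0.246 > α = 0.025, fail to reject H0; the evidence is not statistically significant.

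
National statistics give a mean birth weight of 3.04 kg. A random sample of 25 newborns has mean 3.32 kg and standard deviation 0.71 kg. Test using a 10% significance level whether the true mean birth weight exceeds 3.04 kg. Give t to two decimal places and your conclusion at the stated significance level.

H0: μ = 3.04; H1: μ > 3.04 (one-sample t-test, right-tailed).
t = (x̄ − μ₀)/(s/√n) = (3.32 − 3.04)/(0.71/√25) = 1.97
df = n − 1 = 24
p-value = P(T ≥ 1.97) ≈ 0.0301
Since p ≈ 0.0301 < α = 0.1, reject H0; the evidence is statistically significant.

t = 1.97; reject H0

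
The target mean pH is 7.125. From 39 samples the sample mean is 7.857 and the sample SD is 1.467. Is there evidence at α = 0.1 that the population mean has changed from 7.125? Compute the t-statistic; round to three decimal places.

3.116

H0: μ = 7.125; H1: μ ≠ 7.125 (one-sample t-test, two-sided).
t = (x̄ − μ₀)/(s/√n) = (7.857 − 7.125)/(1.467/√39) = 3.116
df = n − 1 = 38
Two-sided p-value ≈ 0.0035
Since p ≈ 0.0035 < α = 0.1, reject H0; the data support H1.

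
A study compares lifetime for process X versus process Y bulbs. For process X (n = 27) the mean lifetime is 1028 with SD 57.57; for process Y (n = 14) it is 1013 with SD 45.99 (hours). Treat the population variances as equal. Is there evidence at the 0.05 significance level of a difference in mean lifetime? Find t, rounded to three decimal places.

Let group 1 = process X, group 2 = process Y. H0: μ_1 = μ_2; H1: μ_1 ≠ μ_2 (two-sample pooled-variance t-test, two-sided).
s_p² = [(27−1)·57.57² + (14−1)·45.99²]/(27+14−2) = 2914.56
t = (1028 − 1013)/√[2914.56·(1/27 + 1/14)] = 0.844
df = n₁ + n₂ − 2 = 39
Two-sided p-value ≈ 0.4040
Since p ≈ 0.4040 > α = 0.05, fail to reject H0; the evidence is not statistically significant.

0.844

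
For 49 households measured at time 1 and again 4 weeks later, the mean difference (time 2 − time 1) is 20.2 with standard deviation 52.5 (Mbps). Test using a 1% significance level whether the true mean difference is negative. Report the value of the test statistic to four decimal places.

2.6933

H0: μ_d = 0; H1: μ_d < 0 (paired t-test on the differences, left-tailed).
t = d̄/(s_d/√n) = 20.2/(52.5/√49) = 2.6933
df = n − 1 = 48
p-value = P(T ≤ 2.6933) ≈ 0.9951
Since p ≈ 0.9951 > α = 0.01, fail to reject H0; the data do not provide sufficient evidence against H0.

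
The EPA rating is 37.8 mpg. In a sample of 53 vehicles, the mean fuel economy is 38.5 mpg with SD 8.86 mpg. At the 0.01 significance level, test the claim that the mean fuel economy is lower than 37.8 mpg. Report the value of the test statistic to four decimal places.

0.5752

H0: μ = 37.8; H1: μ < 37.8 (one-sample t-test, left-tailed).
t = (x̄ − μ₀)/(s/√n) = (38.5 − 37.8)/(8.86/√53) = 0.5752
df = n − 1 = 52
p-value = P(T ≤ 0.5752) ≈ 0.716
Since p ≈ 0.716 > α = 0.01, fail to reject H0; the data do not provide sufficient evidence against H0.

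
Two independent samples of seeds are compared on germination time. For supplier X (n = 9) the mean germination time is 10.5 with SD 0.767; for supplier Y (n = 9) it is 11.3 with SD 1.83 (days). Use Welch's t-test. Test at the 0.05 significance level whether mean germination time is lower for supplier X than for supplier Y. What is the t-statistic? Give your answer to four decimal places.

Let group 1 = supplier X, group 2 = supplier Y. H0: μ_1 = μ_2; H1: μ_1 < μ_2 (Welch's two-sample t-test, left-tailed).
t = (x̄_1 − x̄_2)/√(s_1²/n_1 + s_2²/n_2) = (10.5 − 11.3)/√(0.767²/9 + 1.83²/9) = -1.2095
Welch–Satterthwaite df ≈ 10.73
p-value = P(T ≤ -1.2095) ≈ 0.1262
Since p ≈ 0.1262 > α = 0.05, fail to reject H0; the evidence is not statistically significant.

-1.2095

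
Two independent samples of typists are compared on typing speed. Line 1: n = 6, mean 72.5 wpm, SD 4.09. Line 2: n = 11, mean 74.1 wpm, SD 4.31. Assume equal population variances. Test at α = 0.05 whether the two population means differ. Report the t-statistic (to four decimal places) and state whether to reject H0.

Let group 1 = line 1, group 2 = line 2. H0: μ_1 = μ_2; H1: μ_1 ≠ μ_2 (two-sample pooled-variance t-test, two-sided).
s_p² = [(6−1)·4.09² + (11−1)·4.31²]/(6+11−2) = 17.9601
t = (72.5 − 74.1)/√[17.9601·(1/6 + 1/11)] = -0.7439
df = n₁ + n₂ − 2 = 15
Two-sided p-value ≈ 0.468
Since p ≈ 0.468 > α = 0.05, fail to reject H0; the evidence is not statistically significant.

t = -0.7439; fail to reject H0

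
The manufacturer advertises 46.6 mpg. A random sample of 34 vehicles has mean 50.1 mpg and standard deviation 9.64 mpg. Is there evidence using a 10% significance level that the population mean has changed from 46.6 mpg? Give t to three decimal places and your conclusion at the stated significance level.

H0: μ = 46.6; H1: μ ≠ 46.6 (one-sample t-test, two-sided).
t = (x̄ − μ₀)/(s/√n) = (50.1 − 46.6)/(9.64/√34) = 2.117
df = n − 1 = 33
Two-sided p-value ≈ 0.0419
Since p ≈ 0.0419 < α = 0.1, reject H0; the data support H1.

t = 2.117; reject H0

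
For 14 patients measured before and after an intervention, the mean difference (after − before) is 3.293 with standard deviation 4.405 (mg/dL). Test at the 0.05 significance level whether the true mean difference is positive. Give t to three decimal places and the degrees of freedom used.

H0: μ_d = 0; H1: μ_d > 0 (paired t-test on the differences, right-tailed).
t = d̄/(s_d/√n) = 3.293/(4.405/√14) = 2.797
df = n − 1 = 13
p-value = P(T ≥ 2.797) ≈ 0.008
Since p ≈ 0.008 < α = 0.05, reject H0; the data support H1.

t = 2.797, df = 13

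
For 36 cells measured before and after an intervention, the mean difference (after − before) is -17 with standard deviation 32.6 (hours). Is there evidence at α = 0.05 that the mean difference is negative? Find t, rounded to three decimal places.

-3.129

H0: μ_d = 0; H1: μ_d < 0 (paired t-test on the differences, left-tailed).
t = d̄/(s_d/√n) = -17/(32.6/√36) = -3.129
df = n − 1 = 35
p-value = P(T ≤ -3.129) ≈ 0.0018
Since p ≈ 0.0018 < α = 0.05, reject H0; the data support H1.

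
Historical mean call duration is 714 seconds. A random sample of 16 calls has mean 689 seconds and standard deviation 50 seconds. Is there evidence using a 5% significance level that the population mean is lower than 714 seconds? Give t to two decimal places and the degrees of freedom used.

t = -2.00, df = 15

H0: μ = 714; H1: μ < 714 (one-sample t-test, left-tailed).
t = (x̄ − μ₀)/(s/√n) = (689 − 714)/(50/√16) = -2.00
df = n − 1 = 15
p-value = P(T ≤ -2.00) ≈ 0.032
Since p ≈ 0.032 < α = 0.05, reject H0; the evidence is statistically significant.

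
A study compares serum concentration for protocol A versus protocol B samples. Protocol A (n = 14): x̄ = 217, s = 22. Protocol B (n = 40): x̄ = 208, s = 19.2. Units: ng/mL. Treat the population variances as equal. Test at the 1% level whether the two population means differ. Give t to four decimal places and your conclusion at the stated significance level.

Let group 1 = protocol A, group 2 = protocol B. H0: μ_1 = μ_2; H1: μ_1 ≠ μ_2 (two-sample pooled-variance t-test, two-sided).
s_p² = [(14−1)·22² + (40−1)·19.2²]/(14+40−2) = 397.48
t = (217 − 208)/√[397.48·(1/14 + 1/40)] = 1.4537
df = n₁ + n₂ − 2 = 52
Two-sided p-value ≈ 0.152
Since p ≈ 0.152 > α = 0.01, fail to reject H0; the data do not provide sufficient evidence against H0.

t = 1.4537; fail to reject H0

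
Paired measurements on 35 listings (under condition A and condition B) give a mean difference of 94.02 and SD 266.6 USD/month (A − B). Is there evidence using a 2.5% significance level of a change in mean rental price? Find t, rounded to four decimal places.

H0: μ_d = 0; H1: μ_d ≠ 0 (paired t-test on the differences, two-sided).
t = d̄/(s_d/√n) = 94.02/(266.6/√35) = 2.0864
df = n − 1 = 34
Two-sided p-value ≈ 0.045
Since p ≈ 0.045 > α = 0.025, fail to reject H0; the evidence is not statistically significant.

2.0864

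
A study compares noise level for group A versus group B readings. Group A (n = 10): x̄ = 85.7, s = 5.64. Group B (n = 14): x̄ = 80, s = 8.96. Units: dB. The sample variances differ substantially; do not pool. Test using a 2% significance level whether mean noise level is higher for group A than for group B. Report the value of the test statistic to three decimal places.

Let group 1 = group A, group 2 = group B. H0: μ_1 = μ_2; H1: μ_1 > μ_2 (Welch's two-sample t-test, right-tailed).
t = (x̄_1 − x̄_2)/√(s_1²/n_1 + s_2²/n_2) = (85.7 − 80)/√(5.64²/10 + 8.96²/14) = 1.909
Welch–Satterthwaite df ≈ 21.75
p-value = P(T ≥ 1.909) ≈ 0.0348
Since p ≈ 0.0348 > α = 0.02, fail to reject H0; the data do not provide sufficient evidence against H0.

1.909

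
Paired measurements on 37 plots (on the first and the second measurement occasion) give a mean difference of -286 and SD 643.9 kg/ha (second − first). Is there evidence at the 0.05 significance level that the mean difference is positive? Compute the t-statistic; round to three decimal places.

H0: μ_d = 0; H1: μ_d > 0 (paired t-test on the differences, right-tailed).
t = d̄/(s_d/√n) = -286/(643.9/√37) = -2.702
df = n − 1 = 36
p-value = P(T ≥ -2.702) ≈ 0.995
Since p ≈ 0.995 > α = 0.05, fail to reject H0; the data do not provide sufficient evidence against H0.

-2.702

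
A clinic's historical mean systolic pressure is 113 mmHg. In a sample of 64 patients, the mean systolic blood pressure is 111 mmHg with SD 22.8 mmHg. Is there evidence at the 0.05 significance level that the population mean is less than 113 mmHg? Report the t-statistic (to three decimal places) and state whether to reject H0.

H0: μ = 113; H1: μ < 113 (one-sample t-test, left-tailed).
t = (x̄ − μ₀)/(s/√n) = (111 − 113)/(22.8/√64) = -0.702
df = n − 1 = 63
p-value = P(T ≤ -0.702) ≈ 0.2427
Since p ≈ 0.2427 > α = 0.05, fail to reject H0; the evidence is not statistically significant.

t = -0.702; fail to reject H0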